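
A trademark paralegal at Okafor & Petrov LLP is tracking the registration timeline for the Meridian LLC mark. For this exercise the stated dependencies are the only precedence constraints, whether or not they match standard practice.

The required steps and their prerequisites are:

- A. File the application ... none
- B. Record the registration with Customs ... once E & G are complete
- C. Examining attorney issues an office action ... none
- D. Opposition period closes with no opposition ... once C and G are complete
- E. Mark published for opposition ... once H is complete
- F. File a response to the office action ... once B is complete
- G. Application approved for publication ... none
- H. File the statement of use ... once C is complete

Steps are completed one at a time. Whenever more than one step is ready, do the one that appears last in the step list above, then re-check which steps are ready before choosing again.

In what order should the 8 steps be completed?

G, C and A have no prerequisites; G is listed later, so G is first.
Ready: C and A. C is listed later → C.
H, D and A are all available; H is listed later → H.
E now also ready, so the ready set is {E, D, A}; E is listed later → E.
B now also ready, so the ready set is {D, B, A}; D is listed later → D.
Now B and A have their prerequisites met. B is listed later, so B next.
F now also ready, so the ready set is {F, A}; F is listed later → F.
Next only A has its prerequisites met → A.

G, C, H, E, D, B, F, A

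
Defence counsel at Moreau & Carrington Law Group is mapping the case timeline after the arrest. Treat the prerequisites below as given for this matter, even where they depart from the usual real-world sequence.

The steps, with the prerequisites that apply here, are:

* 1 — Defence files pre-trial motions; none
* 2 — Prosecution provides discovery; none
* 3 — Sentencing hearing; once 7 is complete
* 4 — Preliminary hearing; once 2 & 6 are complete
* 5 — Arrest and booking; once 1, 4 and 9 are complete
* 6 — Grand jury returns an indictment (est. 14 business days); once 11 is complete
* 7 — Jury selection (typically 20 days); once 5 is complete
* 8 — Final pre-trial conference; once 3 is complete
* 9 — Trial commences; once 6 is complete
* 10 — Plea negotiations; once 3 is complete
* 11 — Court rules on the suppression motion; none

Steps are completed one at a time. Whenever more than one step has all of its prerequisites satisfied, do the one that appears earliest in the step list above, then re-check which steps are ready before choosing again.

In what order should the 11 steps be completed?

1 → 2 → 11 → 6 → 4 → 9 → 5 → 7 → 3 → 8 → 10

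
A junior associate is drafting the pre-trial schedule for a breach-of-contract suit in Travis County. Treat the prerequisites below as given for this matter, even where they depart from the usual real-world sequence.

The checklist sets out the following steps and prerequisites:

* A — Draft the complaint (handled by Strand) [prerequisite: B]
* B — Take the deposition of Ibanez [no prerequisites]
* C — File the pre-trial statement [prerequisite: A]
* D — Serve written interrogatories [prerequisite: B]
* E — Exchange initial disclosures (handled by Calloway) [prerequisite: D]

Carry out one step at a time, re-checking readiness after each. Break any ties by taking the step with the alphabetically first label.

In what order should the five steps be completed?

B A C D E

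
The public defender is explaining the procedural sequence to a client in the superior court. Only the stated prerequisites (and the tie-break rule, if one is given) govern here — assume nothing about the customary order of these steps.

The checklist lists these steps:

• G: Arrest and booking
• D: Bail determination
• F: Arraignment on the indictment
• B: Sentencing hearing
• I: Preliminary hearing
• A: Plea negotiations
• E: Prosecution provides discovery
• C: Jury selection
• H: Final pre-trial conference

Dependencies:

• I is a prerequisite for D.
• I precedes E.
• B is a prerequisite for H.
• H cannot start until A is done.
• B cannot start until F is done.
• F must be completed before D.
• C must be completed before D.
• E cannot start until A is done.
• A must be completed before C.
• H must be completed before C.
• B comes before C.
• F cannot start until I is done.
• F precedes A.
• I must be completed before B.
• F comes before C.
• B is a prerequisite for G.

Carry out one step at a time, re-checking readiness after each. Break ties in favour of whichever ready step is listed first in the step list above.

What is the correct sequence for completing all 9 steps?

I → F → B → G → A → E → H → C → D

I has no prerequisites → I first.
Next only F has its prerequisites met → F.
B and A are both available; B is listed earlier → B.
G now also ready, so the ready set is {G, A}; G is listed earlier → G.
A is the only step now ready → A.
E and H are both available; E is listed earlier → E.
H is the only step now ready → H.
C needed F, B, A and H, now all done → C.
D is the only step now ready → D.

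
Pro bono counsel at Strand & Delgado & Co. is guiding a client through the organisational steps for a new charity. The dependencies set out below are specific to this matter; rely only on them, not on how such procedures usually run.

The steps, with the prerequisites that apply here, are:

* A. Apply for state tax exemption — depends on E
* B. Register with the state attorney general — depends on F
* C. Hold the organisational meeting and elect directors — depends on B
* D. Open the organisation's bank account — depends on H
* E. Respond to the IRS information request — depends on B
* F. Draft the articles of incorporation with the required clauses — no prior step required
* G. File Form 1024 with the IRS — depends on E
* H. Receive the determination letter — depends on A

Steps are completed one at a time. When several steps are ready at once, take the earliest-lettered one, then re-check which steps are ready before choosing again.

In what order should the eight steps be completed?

F is the only step with nothing outstanding, so it goes first.
B is the only step now ready → B.
C and E are both available; C has the earlier label → C.
E needed B, now all done → E.
Ready: A and G. A has the earlier label → A.
Now G and H have their prerequisites met. G has the earlier label, so G next.
H needed A, now all done → H.
D needed H, now all done → D.

F B C E A G H D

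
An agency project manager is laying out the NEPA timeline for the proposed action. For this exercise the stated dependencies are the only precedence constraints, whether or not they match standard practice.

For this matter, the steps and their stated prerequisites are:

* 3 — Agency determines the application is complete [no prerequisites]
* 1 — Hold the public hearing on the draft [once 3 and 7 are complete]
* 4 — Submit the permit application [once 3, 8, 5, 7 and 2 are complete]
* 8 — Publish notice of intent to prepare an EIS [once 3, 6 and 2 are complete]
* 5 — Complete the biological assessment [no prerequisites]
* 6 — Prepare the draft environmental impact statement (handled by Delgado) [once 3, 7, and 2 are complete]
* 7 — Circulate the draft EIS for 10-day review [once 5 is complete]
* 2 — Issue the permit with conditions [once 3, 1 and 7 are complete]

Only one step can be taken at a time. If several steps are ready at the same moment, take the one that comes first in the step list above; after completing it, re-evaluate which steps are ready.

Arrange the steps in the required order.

3 5 7 1 2 6 8 4

3 and 5 have no prerequisites; 3 is listed earlier, so 3 is first.
That leaves 5 as the only ready step → 5.
Next only 7 has its prerequisites met → 7.
That leaves 1 as the only ready step → 1.
2 needed 3, 1 and 7, now all done → 2.
6 needed 3, 7 and 2, now all done → 6.
Next only 8 has its prerequisites met → 8.
4 is the only step now ready → 4.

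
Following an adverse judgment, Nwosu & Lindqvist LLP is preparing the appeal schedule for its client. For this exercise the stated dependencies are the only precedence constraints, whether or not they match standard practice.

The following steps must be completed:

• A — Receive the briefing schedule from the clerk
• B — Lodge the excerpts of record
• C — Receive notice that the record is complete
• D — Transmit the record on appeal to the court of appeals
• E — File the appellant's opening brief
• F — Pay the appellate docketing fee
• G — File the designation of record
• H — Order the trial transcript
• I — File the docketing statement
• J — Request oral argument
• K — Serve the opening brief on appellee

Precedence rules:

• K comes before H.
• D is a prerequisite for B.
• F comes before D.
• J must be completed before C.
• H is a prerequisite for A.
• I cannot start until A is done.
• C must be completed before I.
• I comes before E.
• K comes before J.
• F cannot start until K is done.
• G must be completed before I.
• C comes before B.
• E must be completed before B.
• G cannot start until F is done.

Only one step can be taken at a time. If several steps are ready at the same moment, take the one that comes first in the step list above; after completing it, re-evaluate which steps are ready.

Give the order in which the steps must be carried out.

K F D G H A J C I E B

Only K has no prerequisites, so it is first.
Now F, H and J have their prerequisites met. F is listed earlier, so F next.
D and G now also ready, so the ready set is {D, G, H, J}; D is listed earlier → D.
G, H and J are all available; G is listed earlier → G.
H and J are both available; H is listed earlier → H.
A now also ready, so the ready set is {A, J}; A is listed earlier → A.
That leaves J as the only ready step → J.
Next only C has its prerequisites met → C.
Next only I has its prerequisites met → I.
That leaves E as the only ready step → E.
Next only B has its prerequisites met → B.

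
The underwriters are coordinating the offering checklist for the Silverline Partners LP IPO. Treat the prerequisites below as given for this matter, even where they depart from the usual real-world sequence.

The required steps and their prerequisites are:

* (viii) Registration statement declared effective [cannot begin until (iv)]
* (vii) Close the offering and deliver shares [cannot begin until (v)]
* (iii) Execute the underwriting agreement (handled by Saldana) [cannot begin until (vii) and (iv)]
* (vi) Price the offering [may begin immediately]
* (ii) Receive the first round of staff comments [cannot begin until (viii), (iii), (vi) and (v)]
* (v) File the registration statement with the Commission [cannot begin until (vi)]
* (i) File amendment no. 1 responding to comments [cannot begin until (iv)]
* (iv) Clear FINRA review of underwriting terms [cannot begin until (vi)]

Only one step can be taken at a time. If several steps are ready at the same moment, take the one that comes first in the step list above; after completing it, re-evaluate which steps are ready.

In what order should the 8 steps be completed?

(vi) is the only step with nothing outstanding, so it goes first.
(v) and (iv) are both available; (v) is listed earlier → (v).
Ready: (vii) and (iv). (vii) is listed earlier → (vii).
That leaves (iv) as the only ready step → (iv).
(viii), (iii) and (i) are all available; (viii) is listed earlier → (viii).
Now (iii) and (i) have their prerequisites met. (iii) is listed earlier, so (iii) next.
(ii) and (i) are both available; (ii) is listed earlier → (ii).
Next only (i) has its prerequisites met → (i).

(vi), (v), (vii), (iv), (viii), (iii), (ii), (i)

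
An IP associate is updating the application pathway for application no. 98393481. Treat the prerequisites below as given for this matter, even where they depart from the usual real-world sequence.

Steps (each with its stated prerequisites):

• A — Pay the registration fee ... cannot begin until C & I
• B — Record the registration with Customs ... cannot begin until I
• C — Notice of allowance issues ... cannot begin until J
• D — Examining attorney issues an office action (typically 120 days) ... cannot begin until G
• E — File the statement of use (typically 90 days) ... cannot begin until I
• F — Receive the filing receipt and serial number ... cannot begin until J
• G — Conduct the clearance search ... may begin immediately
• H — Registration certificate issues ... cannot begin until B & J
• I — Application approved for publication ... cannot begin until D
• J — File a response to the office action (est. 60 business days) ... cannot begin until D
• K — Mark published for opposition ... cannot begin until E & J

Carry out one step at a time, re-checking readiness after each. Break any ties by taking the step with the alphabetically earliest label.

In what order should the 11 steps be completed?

G D I B E J C A F H K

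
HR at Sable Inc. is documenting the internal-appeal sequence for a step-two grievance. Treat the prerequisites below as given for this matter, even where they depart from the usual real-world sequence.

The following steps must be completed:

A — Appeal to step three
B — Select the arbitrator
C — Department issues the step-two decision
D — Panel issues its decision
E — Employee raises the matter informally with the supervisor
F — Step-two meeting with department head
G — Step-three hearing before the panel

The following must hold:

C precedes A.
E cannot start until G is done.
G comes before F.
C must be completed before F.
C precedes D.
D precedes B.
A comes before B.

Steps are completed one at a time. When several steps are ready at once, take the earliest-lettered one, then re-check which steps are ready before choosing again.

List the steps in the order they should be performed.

C and G have no prerequisites; C has the earlier label, so C is first.
Ready: A, D and G. A has the earlier label → A.
Ready: D and G. D has the earlier label → D.
B now also ready, so the ready set is {B, G}; B has the earlier label → B.
G is the only step now ready → G.
Now E and F have their prerequisites met. E has the earlier label, so E next.
That leaves F as the only ready step → F.

C A D B G E F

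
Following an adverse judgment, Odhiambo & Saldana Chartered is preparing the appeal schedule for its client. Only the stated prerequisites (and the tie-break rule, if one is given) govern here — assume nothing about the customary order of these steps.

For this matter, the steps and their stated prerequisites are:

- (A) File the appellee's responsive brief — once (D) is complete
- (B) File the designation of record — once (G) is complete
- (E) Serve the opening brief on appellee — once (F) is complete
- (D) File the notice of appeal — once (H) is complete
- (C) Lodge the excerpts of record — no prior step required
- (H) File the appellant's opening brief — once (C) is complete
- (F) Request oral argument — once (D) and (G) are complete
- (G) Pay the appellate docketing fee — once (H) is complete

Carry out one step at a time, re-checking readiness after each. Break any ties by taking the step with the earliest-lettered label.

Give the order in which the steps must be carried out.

(C) (H) (D) (A) (G) (B) (F) (E)

(C) is the only step with nothing outstanding, so it goes first.
(H) needed (C), now all done → (H).
Now (D) and (G) have their prerequisites met. (D) has the earlier label, so (D) next.
Ready: (A) and (G). (A) has the earlier label → (A).
(G) needed (H), now all done → (G).
Now (B) and (F) have their prerequisites met. (B) has the earlier label, so (B) next.
(F) is the only step now ready → (F).
That leaves (E) as the only ready step → (E).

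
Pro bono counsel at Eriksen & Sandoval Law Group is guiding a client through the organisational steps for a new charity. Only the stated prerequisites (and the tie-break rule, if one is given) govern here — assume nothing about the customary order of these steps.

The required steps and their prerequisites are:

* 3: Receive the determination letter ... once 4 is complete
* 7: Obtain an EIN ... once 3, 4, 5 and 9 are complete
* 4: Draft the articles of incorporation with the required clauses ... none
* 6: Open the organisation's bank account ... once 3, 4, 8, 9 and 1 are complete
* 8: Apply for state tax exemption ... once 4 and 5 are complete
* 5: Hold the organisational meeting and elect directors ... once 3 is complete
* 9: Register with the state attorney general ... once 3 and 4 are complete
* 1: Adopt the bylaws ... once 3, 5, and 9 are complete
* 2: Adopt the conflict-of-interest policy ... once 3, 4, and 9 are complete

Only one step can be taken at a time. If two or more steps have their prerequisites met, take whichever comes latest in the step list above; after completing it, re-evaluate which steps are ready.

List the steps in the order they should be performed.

4 3 9 2 5 1 8 6 7

4 has no prerequisites → 4 first.
3 is the only step now ready → 3.
Now 9 and 5 have their prerequisites met. 9 is listed later, so 9 next.
Ready: 2 and 5. 2 is listed later → 2.
That leaves 5 as the only ready step → 5.
1, 8 and 7 are all available; 1 is listed later → 1.
8 and 7 are both available; 8 is listed later → 8.
6 now also ready, so the ready set is {6, 7}; 6 is listed later → 6.
7 needed 9, 5, 4 and 3, now all done → 7.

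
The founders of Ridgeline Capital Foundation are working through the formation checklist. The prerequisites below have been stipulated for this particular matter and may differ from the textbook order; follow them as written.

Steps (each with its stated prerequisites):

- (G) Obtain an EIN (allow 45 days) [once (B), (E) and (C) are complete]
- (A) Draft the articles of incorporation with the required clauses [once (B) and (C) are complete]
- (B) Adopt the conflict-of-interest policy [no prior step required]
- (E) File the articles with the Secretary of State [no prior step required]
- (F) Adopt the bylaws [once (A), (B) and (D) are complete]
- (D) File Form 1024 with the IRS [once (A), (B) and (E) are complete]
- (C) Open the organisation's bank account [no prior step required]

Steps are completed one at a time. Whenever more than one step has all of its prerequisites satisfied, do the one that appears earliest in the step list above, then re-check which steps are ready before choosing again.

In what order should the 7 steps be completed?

Nothing is required for (B), (E) and (C). (B) is listed earlier → (B) first.
Ready: (E) and (C). (E) is listed earlier → (E).
Next only (C) has its prerequisites met → (C).
Ready: (G) and (A). (G) is listed earlier → (G).
Next only (A) has its prerequisites met → (A).
That leaves (D) as the only ready step → (D).
Next only (F) has its prerequisites met → (F).

(B) (E) (C) (G) (A) (D) (F)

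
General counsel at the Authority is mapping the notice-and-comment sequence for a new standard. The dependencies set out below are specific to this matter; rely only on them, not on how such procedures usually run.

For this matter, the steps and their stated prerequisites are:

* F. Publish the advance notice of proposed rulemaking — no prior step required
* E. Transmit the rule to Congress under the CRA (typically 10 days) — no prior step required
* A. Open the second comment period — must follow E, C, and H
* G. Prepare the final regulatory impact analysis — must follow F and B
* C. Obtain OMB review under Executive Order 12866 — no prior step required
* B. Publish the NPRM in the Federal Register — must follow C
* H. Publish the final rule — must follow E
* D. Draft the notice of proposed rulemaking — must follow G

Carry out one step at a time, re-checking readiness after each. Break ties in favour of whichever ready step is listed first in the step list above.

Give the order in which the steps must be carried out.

F, E and C have no prerequisites; F is listed earlier, so F is first.
E and C are both available; E is listed earlier → E.
Ready: C and H. C is listed earlier → C.
Now B and H have their prerequisites met. B is listed earlier, so B next.
G now also ready, so the ready set is {G, H}; G is listed earlier → G.
H and D are both available; H is listed earlier → H.
A now also ready, so the ready set is {A, D}; A is listed earlier → A.
D needed G, now all done → D.

F E C B G H A D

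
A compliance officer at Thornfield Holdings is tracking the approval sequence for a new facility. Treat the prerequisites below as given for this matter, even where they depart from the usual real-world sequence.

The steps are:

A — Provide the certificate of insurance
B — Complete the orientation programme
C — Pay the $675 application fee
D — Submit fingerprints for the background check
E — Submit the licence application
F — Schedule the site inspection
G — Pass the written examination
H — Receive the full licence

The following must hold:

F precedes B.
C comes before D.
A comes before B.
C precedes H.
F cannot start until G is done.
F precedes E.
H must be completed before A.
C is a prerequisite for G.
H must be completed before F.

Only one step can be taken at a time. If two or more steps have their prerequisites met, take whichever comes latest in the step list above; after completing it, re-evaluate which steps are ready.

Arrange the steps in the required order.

C has no prerequisites → C first.
H, G and D are all available; H is listed later → H.
Now G, D and A have their prerequisites met. G is listed later, so G next.
F now also ready, so the ready set is {F, D, A}; F is listed later → F.
Ready: E, D and A. E is listed later → E.
D and A are both available; D is listed later → D.
That leaves A as the only ready step → A.
B is the only step now ready → B.

C, H, G, F, E, D, A, B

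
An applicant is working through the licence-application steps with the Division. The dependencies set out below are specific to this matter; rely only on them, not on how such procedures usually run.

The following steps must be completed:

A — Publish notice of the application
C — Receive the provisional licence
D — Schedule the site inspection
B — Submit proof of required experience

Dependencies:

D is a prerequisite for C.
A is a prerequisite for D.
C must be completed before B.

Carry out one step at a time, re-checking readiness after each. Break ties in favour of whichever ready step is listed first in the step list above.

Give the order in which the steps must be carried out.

A, D, C, B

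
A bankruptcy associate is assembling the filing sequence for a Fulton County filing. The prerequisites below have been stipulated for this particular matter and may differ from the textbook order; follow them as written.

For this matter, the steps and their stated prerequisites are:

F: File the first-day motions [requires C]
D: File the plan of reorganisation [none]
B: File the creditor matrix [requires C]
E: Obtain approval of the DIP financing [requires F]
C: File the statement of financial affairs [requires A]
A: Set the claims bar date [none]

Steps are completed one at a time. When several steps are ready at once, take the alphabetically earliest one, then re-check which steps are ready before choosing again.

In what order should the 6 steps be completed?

A, C, B, D, F, E

Nothing is required for A and D. A has the earlier label → A first.
Ready: C and D. C has the earlier label → C.
B, D and F are all available; B has the earlier label → B.
Now D and F have their prerequisites met. D has the earlier label, so D next.
F is the only step now ready → F.
That leaves E as the only ready step → E.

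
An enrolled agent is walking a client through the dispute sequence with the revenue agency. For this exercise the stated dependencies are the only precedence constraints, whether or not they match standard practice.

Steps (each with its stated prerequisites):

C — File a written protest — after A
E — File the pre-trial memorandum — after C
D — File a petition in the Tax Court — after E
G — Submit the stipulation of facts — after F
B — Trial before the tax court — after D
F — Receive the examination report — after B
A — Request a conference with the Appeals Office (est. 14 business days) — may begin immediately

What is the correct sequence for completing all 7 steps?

A, C, E, D, B, F, G

A has no prerequisites → A first.
That leaves C as the only ready step → C.
E needed C, now all done → E.
That leaves D as the only ready step → D.
Next only B has its prerequisites met → B.
F needed B, now all done → F.
G is the only step now ready → G.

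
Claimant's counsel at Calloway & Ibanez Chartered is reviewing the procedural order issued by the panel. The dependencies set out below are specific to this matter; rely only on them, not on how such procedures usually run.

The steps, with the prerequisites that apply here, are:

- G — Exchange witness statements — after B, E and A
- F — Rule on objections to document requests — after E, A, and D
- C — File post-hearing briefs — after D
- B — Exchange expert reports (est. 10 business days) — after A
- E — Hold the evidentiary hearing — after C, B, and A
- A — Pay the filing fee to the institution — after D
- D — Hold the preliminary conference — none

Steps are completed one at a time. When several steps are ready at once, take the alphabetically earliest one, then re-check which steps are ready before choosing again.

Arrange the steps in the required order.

D is the only step with nothing outstanding, so it goes first.
A and C are both available; A has the earlier label → A.
B and C are both available; B has the earlier label → B.
C is the only step now ready → C.
That leaves E as the only ready step → E.
Ready: F and G. F has the earlier label → F.
Next only G has its prerequisites met → G.

D → A → B → C → E → F → G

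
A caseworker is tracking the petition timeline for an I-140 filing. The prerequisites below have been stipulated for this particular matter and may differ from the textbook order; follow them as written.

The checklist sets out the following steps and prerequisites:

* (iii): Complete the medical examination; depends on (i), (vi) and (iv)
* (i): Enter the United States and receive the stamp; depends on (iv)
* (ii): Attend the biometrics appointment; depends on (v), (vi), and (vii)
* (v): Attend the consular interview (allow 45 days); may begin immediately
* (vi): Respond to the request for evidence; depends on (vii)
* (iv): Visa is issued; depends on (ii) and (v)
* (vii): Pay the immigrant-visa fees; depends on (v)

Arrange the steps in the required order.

Only (v) has no prerequisites, so it is first.
Next only (vii) has its prerequisites met → (vii).
(vi) needed (vii), now all done → (vi).
(ii) needed (v), (vi) and (vii), now all done → (ii).
Next only (iv) has its prerequisites met → (iv).
(i) needed (iv), now all done → (i).
(iii) needed (i), (vi) and (iv), now all done → (iii).

(v) (vii) (vi) (ii) (iv) (i) (iii)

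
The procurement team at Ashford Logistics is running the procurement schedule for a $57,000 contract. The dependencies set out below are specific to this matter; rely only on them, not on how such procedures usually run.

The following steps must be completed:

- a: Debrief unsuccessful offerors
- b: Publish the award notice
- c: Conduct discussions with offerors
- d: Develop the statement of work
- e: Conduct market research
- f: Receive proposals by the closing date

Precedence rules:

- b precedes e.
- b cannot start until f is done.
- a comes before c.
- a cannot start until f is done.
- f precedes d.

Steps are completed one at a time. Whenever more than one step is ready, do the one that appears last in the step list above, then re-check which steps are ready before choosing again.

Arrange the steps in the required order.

f d b e a c

f has no prerequisites → f first.
Ready: d, b and a. d is listed later → d.
Now b and a have their prerequisites met. b is listed later, so b next.
e now also ready, so the ready set is {e, a}; e is listed later → e.
Next only a has its prerequisites met → a.
That leaves c as the only ready step → c.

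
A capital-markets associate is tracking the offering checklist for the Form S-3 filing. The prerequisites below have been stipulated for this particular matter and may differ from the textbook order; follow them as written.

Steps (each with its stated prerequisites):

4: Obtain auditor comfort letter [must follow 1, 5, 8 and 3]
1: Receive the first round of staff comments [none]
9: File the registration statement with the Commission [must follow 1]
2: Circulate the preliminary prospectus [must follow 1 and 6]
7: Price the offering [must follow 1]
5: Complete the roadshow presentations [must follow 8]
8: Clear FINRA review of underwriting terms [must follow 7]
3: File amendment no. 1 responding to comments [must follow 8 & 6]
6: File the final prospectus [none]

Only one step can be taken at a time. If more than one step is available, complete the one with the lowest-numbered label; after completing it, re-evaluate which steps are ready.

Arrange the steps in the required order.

1 and 6 have no prerequisites; 1 has the earlier label, so 1 is first.
Now 6, 7 and 9 have their prerequisites met. 6 has the earlier label, so 6 next.
2 now also ready, so the ready set is {2, 7, 9}; 2 has the earlier label → 2.
7 and 9 are both available; 7 has the earlier label → 7.
Now 8 and 9 have their prerequisites met. 8 has the earlier label, so 8 next.
3 and 5 now also ready, so the ready set is {3, 5, 9}; 3 has the earlier label → 3.
Ready: 5 and 9. 5 has the earlier label → 5.
Now 4 and 9 have their prerequisites met. 4 has the earlier label, so 4 next.
Next only 9 has its prerequisites met → 9.

1 → 6 → 2 → 7 → 8 → 3 → 5 → 4 → 9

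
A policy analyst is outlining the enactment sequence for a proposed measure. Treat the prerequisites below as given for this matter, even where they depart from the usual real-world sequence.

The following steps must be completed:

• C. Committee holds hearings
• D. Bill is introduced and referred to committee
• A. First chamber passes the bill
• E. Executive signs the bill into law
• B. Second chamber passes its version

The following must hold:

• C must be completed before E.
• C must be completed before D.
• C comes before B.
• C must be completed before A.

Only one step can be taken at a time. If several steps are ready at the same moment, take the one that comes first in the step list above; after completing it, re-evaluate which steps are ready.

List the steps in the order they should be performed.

C, D, A, E, B

C has no prerequisites → C first.
D, A, E and B are all available; D is listed earlier → D.
Now A, E and B have their prerequisites met. A is listed earlier, so A next.
Ready: E and B. E is listed earlier → E.
Next only B has its prerequisites met → B.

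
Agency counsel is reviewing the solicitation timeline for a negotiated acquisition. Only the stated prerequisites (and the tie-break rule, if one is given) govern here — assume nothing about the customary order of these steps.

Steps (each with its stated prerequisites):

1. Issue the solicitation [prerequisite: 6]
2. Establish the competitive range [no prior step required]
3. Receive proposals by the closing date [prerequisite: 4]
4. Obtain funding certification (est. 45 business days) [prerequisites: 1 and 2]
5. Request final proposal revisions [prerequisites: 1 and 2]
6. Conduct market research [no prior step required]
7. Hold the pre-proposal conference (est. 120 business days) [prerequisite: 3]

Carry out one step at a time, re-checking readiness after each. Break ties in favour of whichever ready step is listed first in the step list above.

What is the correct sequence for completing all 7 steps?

2 and 6 have no prerequisites; 2 is listed earlier, so 2 is first.
6 is the only step now ready → 6.
1 needed 6, now all done → 1.
Now 4 and 5 have their prerequisites met. 4 is listed earlier, so 4 next.
Now 3 and 5 have their prerequisites met. 3 is listed earlier, so 3 next.
7 now also ready, so the ready set is {5, 7}; 5 is listed earlier → 5.
That leaves 7 as the only ready step → 7.

2, 6, 1, 4, 3, 5, 7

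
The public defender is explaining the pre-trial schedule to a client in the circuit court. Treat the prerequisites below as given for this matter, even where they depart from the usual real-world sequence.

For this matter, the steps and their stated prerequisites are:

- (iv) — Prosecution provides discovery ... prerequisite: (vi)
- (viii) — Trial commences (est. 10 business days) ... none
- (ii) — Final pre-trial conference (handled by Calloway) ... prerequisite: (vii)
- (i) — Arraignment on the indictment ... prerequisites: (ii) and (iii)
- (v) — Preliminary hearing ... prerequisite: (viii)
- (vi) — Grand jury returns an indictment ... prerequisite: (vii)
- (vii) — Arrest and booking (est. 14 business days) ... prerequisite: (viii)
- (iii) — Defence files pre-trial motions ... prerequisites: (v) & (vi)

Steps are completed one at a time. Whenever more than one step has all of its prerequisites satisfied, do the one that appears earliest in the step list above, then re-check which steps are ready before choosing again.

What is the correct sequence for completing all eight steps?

(viii) → (v) → (vii) → (ii) → (vi) → (iv) → (iii) → (i)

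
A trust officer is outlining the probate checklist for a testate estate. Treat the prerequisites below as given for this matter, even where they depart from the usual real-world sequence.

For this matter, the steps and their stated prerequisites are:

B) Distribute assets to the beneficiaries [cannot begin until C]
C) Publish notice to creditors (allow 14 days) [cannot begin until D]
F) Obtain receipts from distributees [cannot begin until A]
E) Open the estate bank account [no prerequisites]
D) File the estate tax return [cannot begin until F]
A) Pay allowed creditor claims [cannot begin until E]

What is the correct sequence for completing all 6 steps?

E is the only step with nothing outstanding, so it goes first.
A needed E, now all done → A.
Next only F has its prerequisites met → F.
That leaves D as the only ready step → D.
C is the only step now ready → C.
B needed C, now all done → B.

E, A, F, D, C, B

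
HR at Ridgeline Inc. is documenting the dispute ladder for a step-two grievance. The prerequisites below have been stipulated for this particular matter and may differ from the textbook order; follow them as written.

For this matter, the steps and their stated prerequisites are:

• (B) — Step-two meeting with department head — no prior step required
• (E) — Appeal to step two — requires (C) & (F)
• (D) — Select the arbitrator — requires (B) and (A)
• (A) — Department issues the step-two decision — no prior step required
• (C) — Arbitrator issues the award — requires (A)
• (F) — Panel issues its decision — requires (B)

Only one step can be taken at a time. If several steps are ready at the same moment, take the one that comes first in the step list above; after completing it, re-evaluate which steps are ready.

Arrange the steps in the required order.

(B), (A), (D), (C), (F), (E)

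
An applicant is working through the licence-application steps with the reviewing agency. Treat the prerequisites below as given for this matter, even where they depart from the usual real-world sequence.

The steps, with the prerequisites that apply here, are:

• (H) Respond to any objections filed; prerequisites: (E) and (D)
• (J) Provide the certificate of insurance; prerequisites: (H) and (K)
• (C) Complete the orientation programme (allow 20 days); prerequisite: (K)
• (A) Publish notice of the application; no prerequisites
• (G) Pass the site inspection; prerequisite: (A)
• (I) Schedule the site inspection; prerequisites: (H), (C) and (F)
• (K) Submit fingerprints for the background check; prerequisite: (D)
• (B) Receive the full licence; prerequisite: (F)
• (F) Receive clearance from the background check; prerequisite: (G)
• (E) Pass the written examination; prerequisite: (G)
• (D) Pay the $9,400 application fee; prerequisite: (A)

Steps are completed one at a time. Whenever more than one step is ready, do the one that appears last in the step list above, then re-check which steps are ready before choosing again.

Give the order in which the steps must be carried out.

Only (A) has no prerequisites, so it is first.
(D) and (G) are both available; (D) is listed later → (D).
(K) now also ready, so the ready set is {(K), (G)}; (K) is listed later → (K).
(C) now also ready, so the ready set is {(G), (C)}; (G) is listed later → (G).
(E) and (F) now also ready, so the ready set is {(E), (F), (C)}; (E) is listed later → (E).
(H) now also ready, so the ready set is {(F), (C), (H)}; (F) is listed later → (F).
(B) now also ready, so the ready set is {(B), (C), (H)}; (B) is listed later → (B).
Ready: (C) and (H). (C) is listed later → (C).
(H) is the only step now ready → (H).
(I) and (J) are both available; (I) is listed later → (I).
(J) needed (K) and (H), now all done → (J).

(A) (D) (K) (G) (E) (F) (B) (C) (H) (I) (J)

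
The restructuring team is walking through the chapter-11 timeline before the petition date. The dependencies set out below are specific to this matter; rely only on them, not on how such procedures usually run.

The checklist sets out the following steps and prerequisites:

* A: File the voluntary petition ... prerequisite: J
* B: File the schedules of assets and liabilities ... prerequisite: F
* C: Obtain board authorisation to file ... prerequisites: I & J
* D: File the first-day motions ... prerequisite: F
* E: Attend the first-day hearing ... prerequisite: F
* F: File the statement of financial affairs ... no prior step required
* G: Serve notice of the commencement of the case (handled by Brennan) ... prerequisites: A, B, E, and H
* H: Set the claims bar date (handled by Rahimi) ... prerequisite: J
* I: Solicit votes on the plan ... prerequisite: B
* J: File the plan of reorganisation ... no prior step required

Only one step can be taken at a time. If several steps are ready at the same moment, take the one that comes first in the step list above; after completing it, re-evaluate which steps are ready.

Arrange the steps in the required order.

F and J have no prerequisites; F is listed earlier, so F is first.
Ready: B, D, E and J. B is listed earlier → B.
Now D, E, I and J have their prerequisites met. D is listed earlier, so D next.
Now E, I and J have their prerequisites met. E is listed earlier, so E next.
Ready: I and J. I is listed earlier → I.
J is the only step now ready → J.
A, C and H are all available; A is listed earlier → A.
C and H are both available; C is listed earlier → C.
H needed J, now all done → H.
G is the only step now ready → G.

F B D E I J A C H G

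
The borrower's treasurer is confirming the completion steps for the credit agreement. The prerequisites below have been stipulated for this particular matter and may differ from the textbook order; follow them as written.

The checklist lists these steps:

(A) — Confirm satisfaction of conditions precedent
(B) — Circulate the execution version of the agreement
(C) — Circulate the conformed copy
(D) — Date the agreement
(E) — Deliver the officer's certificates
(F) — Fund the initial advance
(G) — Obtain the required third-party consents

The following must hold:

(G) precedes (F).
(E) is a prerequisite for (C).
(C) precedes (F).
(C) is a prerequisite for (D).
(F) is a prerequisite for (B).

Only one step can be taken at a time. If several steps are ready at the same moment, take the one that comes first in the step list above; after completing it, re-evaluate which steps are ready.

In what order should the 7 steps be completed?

(A) → (E) → (C) → (D) → (G) → (F) → (B)

Nothing is required for (A), (E) and (G). (A) is listed earlier → (A) first.
Ready: (E) and (G). (E) is listed earlier → (E).
Ready: (C) and (G). (C) is listed earlier → (C).
(D) now also ready, so the ready set is {(D), (G)}; (D) is listed earlier → (D).
(G) is the only step now ready → (G).
(F) needed (C) and (G), now all done → (F).
(B) is the only step now ready → (B).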